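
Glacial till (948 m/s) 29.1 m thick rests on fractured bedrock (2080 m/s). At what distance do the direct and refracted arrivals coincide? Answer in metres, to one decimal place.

95.2 m

x_cross = 2h·√((V₂+V₁)/(V₂−V₁)).
(V₂+V₁)/(V₂−V₁) = (2080+948)/(2080−948) = 2.6749; √ = 1.6355.
x_cross = 2·29.1·1.6355 = 95.19 m.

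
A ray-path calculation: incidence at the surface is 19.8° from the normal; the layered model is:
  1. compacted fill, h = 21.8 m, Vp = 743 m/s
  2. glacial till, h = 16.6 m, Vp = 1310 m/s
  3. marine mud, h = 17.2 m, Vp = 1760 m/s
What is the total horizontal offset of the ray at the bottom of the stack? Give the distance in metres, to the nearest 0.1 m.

43.3 m

p = sin θ₁/V₁ = sin 19.8°/743 = 4.5591e-04 s/m is conserved through the stack.
Layer 1: θ = 19.80°; offset = 21.8·tan 19.80° = 7.848 m.
Layer 2: sin θ = p·1310 = 0.5972 → θ = 36.67°; offset = 16.6·tan 36.67° = 12.361 m.
Layer 3: sin θ = p·1760 = 0.8024 → θ = 53.36°; offset = 17.2·tan 53.36° = 23.126 m.
Total horizontal offset = 43.335 m.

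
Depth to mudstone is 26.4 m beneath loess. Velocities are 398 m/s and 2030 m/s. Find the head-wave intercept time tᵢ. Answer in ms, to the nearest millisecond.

130 ms

θ_c = arcsin(V₁/V₂) = arcsin(398/2030) = 11.31°; cos θ_c = 0.9806.
tᵢ = 2h·cos θ_c / V₁ = 2·26.4·0.9806 / 398 = 0.13009 s.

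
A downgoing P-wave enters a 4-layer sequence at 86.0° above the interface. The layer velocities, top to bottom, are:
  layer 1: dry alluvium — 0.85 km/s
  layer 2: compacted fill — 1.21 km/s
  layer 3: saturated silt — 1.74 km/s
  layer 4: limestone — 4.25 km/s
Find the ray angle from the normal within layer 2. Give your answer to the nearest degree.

From the normal: θ₁ = 90° − 86.0° = 4.0°.
Snell's law across each interface conserves sin θ / V, so sin θ_2 = V_2·sin θ₁/V₁.
sin θ_2 = 1.21 × sin 4.0° / 0.85 = 0.0993.
θ_2 = 5.70° from the vertical.

6°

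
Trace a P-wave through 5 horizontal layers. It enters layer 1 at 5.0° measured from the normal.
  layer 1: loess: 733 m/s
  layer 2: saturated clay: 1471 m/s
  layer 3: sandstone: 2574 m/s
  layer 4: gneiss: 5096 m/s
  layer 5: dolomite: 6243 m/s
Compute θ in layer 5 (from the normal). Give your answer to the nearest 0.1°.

Snell's law across each interface conserves sin θ / V, so sin θ_5 = V_5·sin θ₁/V₁.
sin θ_5 = 6243 × sin 5.0° / 733 = 0.7423.
θ_5 = 47.93° from the vertical.

47.9°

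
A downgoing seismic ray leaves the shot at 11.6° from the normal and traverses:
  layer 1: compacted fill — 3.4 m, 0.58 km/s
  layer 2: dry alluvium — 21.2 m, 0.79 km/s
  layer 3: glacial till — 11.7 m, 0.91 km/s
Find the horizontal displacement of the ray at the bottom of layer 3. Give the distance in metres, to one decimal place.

Ray parameter p = sin 11.6° / 0.58 km/s = 3.4669e-01 s/km.
Layer 1: θ = 11.60°; offset = 3.4·tan 11.60° = 0.698 m.
Layer 2: sin θ = p·0.79 = 0.2739 → θ = 15.90°; offset = 21.2·tan 15.90° = 6.037 m.
Layer 3: sin θ = p·0.91 = 0.3155 → θ = 18.39°; offset = 11.7·tan 18.39° = 3.890 m.
Total horizontal offset = 10.625 m.

10.6 m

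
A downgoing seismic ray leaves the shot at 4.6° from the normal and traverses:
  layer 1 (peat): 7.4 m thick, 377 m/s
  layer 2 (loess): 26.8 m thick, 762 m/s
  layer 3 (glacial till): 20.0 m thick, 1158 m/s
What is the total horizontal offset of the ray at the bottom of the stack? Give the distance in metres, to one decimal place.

p = sin θ₁/V₁ = sin 4.6°/377 = 2.1273e-04 s/m is conserved through the stack.
Layer 1: θ = 4.60°; offset = 7.4·tan 4.60° = 0.595 m.
Layer 2: sin θ = p·762 = 0.1621 → θ = 9.33°; offset = 26.8·tan 9.33° = 4.402 m.
Layer 3: sin θ = p·1158 = 0.2463 → θ = 14.26°; offset = 20.0·tan 14.26° = 5.083 m.
Summing the layer offsets gives 10.081 m.

10.1 m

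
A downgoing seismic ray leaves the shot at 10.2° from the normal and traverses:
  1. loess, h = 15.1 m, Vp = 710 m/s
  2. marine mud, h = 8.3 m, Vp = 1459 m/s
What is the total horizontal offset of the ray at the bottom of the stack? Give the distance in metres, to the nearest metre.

6 m

Apply Snell's law at each interface; in layer i the horizontal offset is hᵢ·tan θᵢ.
Layer 1: θ = 10.20°; offset = 15.1·tan 10.20° = 2.717 m.
Layer 2: sin θ = 1459·sin 10.2°/710 = 0.3639, θ = 21.34°; offset = 8.3·tan 21.34° = 3.243 m.
Σ offsets = 5.960 m.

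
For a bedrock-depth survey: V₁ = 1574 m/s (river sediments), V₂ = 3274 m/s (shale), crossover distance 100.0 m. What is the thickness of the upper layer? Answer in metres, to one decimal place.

x_cross = 2h·√((V₂+V₁)/(V₂−V₁)) → h = x_cross / (2·√((V₂+V₁)/(V₂−V₁))).
√((V₂+V₁)/(V₂−V₁)) = √((3274+1574)/(3274−1574)) = 1.6887.
h = 100.0 / (2·1.6887) = 29.61 m.

29.6 m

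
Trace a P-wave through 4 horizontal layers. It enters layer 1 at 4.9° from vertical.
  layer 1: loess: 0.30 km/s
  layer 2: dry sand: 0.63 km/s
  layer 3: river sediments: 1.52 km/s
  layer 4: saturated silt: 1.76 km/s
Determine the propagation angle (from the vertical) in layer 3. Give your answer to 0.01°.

Snell's law across each interface conserves sin θ / V, so sin θ_3 = V_3·sin θ₁/V₁.
sin θ_3 = 1.52 × sin 4.9° / 0.30 = 0.4328.
θ_3 = 25.64° from the vertical.

25.64°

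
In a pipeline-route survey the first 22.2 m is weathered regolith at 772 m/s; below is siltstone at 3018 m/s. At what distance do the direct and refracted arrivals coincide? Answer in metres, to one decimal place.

θ_c = arcsin(772/3018) = 14.82°, so cos θ_c = 0.9667 and tᵢ = 2h cos θ_c/V₁ = 0.0556 s.
At crossover x/V₁ = x/V₂ + tᵢ ⇒ x = tᵢ/(1/V₁ − 1/V₂) = 0.05560/(1.2953e-03 − 3.3135e-04) = 57.68 m.

57.7 m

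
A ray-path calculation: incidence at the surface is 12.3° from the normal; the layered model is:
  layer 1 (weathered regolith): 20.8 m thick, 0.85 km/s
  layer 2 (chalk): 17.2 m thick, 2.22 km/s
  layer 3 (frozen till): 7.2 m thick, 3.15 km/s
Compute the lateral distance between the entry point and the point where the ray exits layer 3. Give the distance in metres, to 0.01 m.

25.31 m

Apply Snell's law at each interface; in layer i the horizontal offset is hᵢ·tan θᵢ.
Layer 1: θ = 12.30°; offset = 20.8·tan 12.30° = 4.5351 m.
Layer 2: sin θ = 2.22·sin 12.3°/0.85 = 0.5564, θ = 33.81°; offset = 17.2·tan 33.81° = 11.5171 m.
Layer 3: sin θ = 3.15·sin 12.3°/0.85 = 0.7895, θ = 52.14°; offset = 7.2·tan 52.14° = 9.2607 m.
Total horizontal offset = 25.3129 m.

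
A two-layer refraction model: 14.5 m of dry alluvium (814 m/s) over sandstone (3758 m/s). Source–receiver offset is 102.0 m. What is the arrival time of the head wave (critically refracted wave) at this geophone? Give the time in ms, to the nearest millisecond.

t = x/V₂ + 2h·√(V₂²−V₁²)/(V₁V₂).
√(V₂²−V₁²) = √(3758²−814²) = 3668.8 m/s; delay term = 2·14.5·3668.8/(814·3758) = 0.03478 s.
t = 102.0/3758 + 0.03478 = 0.06192 s.

62 ms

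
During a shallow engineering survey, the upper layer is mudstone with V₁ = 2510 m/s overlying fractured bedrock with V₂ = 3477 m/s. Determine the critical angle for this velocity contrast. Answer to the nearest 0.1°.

46.2°

Critical incidence: sin θ_c = V₁/V₂ = 2510/3477 = 0.7219.
θ_c = arcsin 0.7219 = 46.21°.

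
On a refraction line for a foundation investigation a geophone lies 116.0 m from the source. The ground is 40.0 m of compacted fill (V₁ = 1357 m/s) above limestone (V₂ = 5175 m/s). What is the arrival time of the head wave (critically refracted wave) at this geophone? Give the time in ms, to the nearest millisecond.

θ_c = arcsin(V₁/V₂) = arcsin(1357/5175) = 15.20°, cos θ_c = 0.9650.
Intercept time tᵢ = 2h cos θ_c / V₁ = 2·40.0·0.9650/1357 = 0.05689 s.
t = x/V₂ + tᵢ = 116.0/5175 + 0.05689 = 0.07931 s.

79 ms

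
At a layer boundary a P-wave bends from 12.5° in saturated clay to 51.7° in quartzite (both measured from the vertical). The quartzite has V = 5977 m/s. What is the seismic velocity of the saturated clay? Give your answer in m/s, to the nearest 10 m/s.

Snell's law: sin 12.5°/V₁ = sin 51.7°/V₂.
V₁ = V₂·sin 12.5°/sin 51.7° = 5977 × 0.2758 = 1648.44 m/s.

1650 m/s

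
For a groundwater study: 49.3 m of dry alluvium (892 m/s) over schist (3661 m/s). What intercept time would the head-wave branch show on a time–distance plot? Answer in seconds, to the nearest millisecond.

0.107 s

θ_c = arcsin(V₁/V₂) = arcsin(892/3661) = 14.10°; cos θ_c = 0.9699.
tᵢ = 2h·cos θ_c / V₁ = 2·49.3·0.9699 / 892 = 0.10721 s.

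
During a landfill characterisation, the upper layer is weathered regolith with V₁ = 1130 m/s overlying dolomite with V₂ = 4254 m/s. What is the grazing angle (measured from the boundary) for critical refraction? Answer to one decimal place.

74.6°

Critical incidence: sin θ_c = V₁/V₂ = 1130/4254 = 0.2656.
θ_c = arcsin 0.2656 = 15.40°.
Measured from the interface: 90° − 15.40° = 74.60°.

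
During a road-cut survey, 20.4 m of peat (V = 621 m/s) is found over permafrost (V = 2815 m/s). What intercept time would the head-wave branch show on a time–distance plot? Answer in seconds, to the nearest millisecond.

0.064 s

θ_c = arcsin(V₁/V₂) = arcsin(621/2815) = 12.74°; cos θ_c = 0.9754.
tᵢ = 2h·cos θ_c / V₁ = 2·20.4·0.9754 / 621 = 0.06408 s.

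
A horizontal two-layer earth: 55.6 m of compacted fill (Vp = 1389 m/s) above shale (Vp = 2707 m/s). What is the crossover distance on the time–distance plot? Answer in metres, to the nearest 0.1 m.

196.0 m

θ_c = arcsin(1389/2707) = 30.87°, so cos θ_c = 0.8583 and tᵢ = 2h cos θ_c/V₁ = 0.0687 s.
At crossover x/V₁ = x/V₂ + tᵢ ⇒ x = tᵢ/(1/V₁ − 1/V₂) = 0.06872/(7.1994e-04 − 3.6941e-04) = 196.03 m.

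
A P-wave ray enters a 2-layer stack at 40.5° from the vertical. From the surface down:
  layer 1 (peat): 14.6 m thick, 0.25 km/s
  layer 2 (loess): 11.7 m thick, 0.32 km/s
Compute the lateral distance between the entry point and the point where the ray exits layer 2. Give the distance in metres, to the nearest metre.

Apply Snell's law at each interface; in layer i the horizontal offset is hᵢ·tan θᵢ.
Layer 1: θ = 40.50°; offset = 14.6·tan 40.50° = 12.470 m.
Layer 2: sin θ = 0.32·sin 40.5°/0.25 = 0.8313, θ = 56.23°; offset = 11.7·tan 56.23° = 17.498 m.
Summing the layer offsets gives 29.968 m.

30 m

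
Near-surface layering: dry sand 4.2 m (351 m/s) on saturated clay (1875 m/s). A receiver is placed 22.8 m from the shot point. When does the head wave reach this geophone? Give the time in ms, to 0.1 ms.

θ_c = arcsin(V₁/V₂) = arcsin(351/1875) = 10.79°, cos θ_c = 0.9823.
Intercept time tᵢ = 2h cos θ_c / V₁ = 2·4.2·0.9823/351 = 0.02351 s.
t = x/V₂ + tᵢ = 22.8/1875 + 0.02351 = 0.03567 s.

35.7 ms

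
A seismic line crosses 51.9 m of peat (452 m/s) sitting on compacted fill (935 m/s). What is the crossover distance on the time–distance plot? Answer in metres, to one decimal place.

175.9 m

θ_c = arcsin(452/935) = 28.91°, so cos θ_c = 0.8754 and tᵢ = 2h cos θ_c/V₁ = 0.2010 s.
At crossover x/V₁ = x/V₂ + tᵢ ⇒ x = tᵢ/(1/V₁ − 1/V₂) = 0.20103/(2.2124e-03 − 1.0695e-03) = 175.90 m.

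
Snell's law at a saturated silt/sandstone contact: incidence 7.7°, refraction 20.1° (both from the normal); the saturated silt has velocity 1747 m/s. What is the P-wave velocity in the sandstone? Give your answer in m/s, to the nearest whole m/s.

4481 m/s

Snell's law: sin 7.7°/V₁ = sin 20.1°/V₂.
V₂ = V₁·sin 20.1°/sin 7.7° = 1747 × 2.5649 = 4480.86 m/s.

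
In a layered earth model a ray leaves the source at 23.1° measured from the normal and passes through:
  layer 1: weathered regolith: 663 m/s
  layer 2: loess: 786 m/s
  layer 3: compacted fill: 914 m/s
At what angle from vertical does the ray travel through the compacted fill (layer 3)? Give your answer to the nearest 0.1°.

Snell's law across each interface conserves sin θ / V, so sin θ_3 = V_3·sin θ₁/V₁.
sin θ_3 = 914 × sin 23.1° / 663 = 0.5409.
θ_3 = arcsin 0.5409 = 32.74°.

32.7°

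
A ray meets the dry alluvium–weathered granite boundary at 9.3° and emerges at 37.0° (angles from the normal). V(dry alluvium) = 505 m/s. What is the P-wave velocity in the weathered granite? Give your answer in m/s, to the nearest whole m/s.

1881 m/s

sin 9.3° = 0.1616; sin 37.0° = 0.6018.
V₂ = V₁·(sin θ₂/sin θ₁) = 505·(0.6018/0.1616) = 1880.63 m/s.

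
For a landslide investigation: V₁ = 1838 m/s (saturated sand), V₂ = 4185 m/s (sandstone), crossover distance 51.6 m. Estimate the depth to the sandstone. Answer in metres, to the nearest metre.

16 m

x_cross = 2h·√((V₂+V₁)/(V₂−V₁)) → h = x_cross / (2·√((V₂+V₁)/(V₂−V₁))).
√((V₂+V₁)/(V₂−V₁)) = √((4185+1838)/(4185−1838)) = 1.6020.
h = 51.6 / (2·1.6020) = 16.11 m.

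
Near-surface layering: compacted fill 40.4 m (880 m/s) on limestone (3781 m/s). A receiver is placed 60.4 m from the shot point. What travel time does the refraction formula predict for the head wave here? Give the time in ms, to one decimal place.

105.3 ms

t = x/V₂ + 2h·√(V₂²−V₁²)/(V₁V₂).
√(V₂²−V₁²) = √(3781²−880²) = 3677.2 m/s; delay term = 2·40.4·3677.2/(880·3781) = 0.08930 s.
t = 60.4/3781 + 0.08930 = 0.10527 s.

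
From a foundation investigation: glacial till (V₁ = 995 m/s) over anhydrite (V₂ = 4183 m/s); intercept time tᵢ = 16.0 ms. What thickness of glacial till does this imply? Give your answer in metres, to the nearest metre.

θ_c = arcsin(995/4183) = 13.76°; cos θ_c = 0.9713.
tᵢ = 2h cos θ_c/V₁ ⇒ h = tᵢ·V₁/(2 cos θ_c) = 0.016·995/(2·0.9713) = 8.20 m.

8 m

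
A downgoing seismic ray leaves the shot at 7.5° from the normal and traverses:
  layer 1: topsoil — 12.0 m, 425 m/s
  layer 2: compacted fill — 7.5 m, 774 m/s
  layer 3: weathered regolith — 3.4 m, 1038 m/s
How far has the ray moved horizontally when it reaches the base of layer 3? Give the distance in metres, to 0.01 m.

4.56 m

Apply Snell's law at each interface; in layer i the horizontal offset is hᵢ·tan θᵢ.
Layer 1: θ = 7.50°; offset = 12.0·tan 7.50° = 1.5798 m.
Layer 2: sin θ = 774·sin 7.5°/425 = 0.2377, θ = 13.75°; offset = 7.5·tan 13.75° = 1.8354 m.
Layer 3: sin θ = 1038·sin 7.5°/425 = 0.3188, θ = 18.59°; offset = 3.4·tan 18.59° = 1.1436 m.
Summing the layer offsets gives 4.5588 m.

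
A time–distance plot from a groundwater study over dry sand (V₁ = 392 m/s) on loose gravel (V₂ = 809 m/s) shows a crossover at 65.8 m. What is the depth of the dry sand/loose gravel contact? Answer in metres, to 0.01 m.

x_cross = 2h·√((V₂+V₁)/(V₂−V₁)) → h = x_cross / (2·√((V₂+V₁)/(V₂−V₁))).
√((V₂+V₁)/(V₂−V₁)) = √((809+392)/(809−392)) = 1.6971.
h = 65.8 / (2·1.6971) = 19.39 m.

19.39 m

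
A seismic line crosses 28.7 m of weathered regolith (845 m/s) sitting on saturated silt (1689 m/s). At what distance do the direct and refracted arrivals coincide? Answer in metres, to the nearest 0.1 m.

99.5 m

x_cross = 2h·√((V₂+V₁)/(V₂−V₁)).
(V₂+V₁)/(V₂−V₁) = (1689+845)/(1689−845) = 3.0024; √ = 1.7327.
x_cross = 2·28.7·1.7327 = 99.46 m.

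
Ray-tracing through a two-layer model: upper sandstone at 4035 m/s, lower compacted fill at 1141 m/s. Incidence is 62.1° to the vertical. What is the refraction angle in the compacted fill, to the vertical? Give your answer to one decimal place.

Snell's law: sin θ₂ = (V₂/V₁)·sin θ₁ = (1141/4035)·sin 62.1° = 0.2499.
θ₂ = arcsin 0.2499 = 14.47° from the normal.

14.5°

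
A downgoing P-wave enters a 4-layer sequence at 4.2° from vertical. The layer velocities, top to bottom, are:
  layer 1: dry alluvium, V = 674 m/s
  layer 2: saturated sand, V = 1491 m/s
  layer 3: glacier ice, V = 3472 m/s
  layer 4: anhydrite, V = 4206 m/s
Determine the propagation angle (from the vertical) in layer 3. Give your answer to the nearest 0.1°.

Ray parameter p = sin 4.2° / 674 = 1.0866e-04 s/m.
sin θ_3 = p·V_3 = 1.0866e-04 × 3472 = 0.3773.
θ_3 = 22.16° from the vertical.

22.2°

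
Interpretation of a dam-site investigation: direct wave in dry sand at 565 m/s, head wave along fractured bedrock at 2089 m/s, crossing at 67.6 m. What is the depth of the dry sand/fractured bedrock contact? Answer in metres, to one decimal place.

25.6 m

x_cross = 2h·√((V₂+V₁)/(V₂−V₁)) → h = x_cross / (2·√((V₂+V₁)/(V₂−V₁))).
√((V₂+V₁)/(V₂−V₁)) = √((2089+565)/(2089−565)) = 1.3196.
h = 67.6 / (2·1.3196) = 25.61 m.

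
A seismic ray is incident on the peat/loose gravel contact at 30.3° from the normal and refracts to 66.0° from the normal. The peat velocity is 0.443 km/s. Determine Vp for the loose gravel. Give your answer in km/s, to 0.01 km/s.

0.80 km/s

Snell's law: sin 30.3°/V₁ = sin 66.0°/V₂.
V₂ = V₁·sin 66.0°/sin 30.3° = 0.443 × 1.8107 = 0.80 km/s.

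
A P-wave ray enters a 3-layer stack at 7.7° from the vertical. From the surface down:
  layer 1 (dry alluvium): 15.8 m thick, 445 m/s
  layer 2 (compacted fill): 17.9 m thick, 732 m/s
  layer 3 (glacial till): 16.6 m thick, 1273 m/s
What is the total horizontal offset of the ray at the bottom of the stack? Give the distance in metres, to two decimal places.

Apply Snell's law at each interface; in layer i the horizontal offset is hᵢ·tan θᵢ.
Layer 1: θ = 7.70°; offset = 15.8·tan 7.70° = 2.1362 m.
Layer 2: sin θ = 732·sin 7.7°/445 = 0.2204, θ = 12.73°; offset = 17.9·tan 12.73° = 4.0446 m.
Layer 3: sin θ = 1273·sin 7.7°/445 = 0.3833, θ = 22.54°; offset = 16.6·tan 22.54° = 6.8887 m.
Total horizontal offset = 13.0696 m.

13.07 m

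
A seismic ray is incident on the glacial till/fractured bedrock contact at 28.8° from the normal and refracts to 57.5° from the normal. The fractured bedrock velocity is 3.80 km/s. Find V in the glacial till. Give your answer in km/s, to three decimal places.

sin 28.8° = 0.4818; sin 57.5° = 0.8434.
V₁ = V₂·(sin θ₁/sin θ₂) = 3.80·(0.4818/0.8434) = 2.171 km/s.

2.171 km/s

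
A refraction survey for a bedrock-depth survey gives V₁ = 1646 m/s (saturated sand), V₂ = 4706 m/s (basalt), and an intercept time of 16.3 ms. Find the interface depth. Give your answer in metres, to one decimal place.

14.3 m

θ_c = arcsin(1646/4706) = 20.47°; cos θ_c = 0.9368.
tᵢ = 2h cos θ_c/V₁ ⇒ h = tᵢ·V₁/(2 cos θ_c) = 0.0163·1646/(2·0.9368) = 14.32 m.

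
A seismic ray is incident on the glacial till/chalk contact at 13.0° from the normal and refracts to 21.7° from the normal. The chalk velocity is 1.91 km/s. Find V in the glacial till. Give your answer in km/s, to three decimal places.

1.162 km/s

Snell's law: sin 13.0°/V₁ = sin 21.7°/V₂.
V₁ = V₂·sin 13.0°/sin 21.7° = 1.91 × 0.6084 = 1.162 km/s.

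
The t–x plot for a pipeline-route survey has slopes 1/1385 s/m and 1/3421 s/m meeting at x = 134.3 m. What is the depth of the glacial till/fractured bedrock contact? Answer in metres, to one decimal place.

h = (x_cross/2)·√((V₂−V₁)/(V₂+V₁)).
(V₂−V₁)/(V₂+V₁) = (3421−1385)/(3421+1385) = 0.4236; √ = 0.6509.
h = (134.3/2)·0.6509 = 43.71 m.

43.7 m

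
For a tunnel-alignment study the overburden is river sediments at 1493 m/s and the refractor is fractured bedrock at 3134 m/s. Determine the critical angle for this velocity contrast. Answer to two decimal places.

Critical incidence: sin θ_c = V₁/V₂ = 1493/3134 = 0.4764.
θ_c = arcsin 0.4764 = 28.45°.

28.45°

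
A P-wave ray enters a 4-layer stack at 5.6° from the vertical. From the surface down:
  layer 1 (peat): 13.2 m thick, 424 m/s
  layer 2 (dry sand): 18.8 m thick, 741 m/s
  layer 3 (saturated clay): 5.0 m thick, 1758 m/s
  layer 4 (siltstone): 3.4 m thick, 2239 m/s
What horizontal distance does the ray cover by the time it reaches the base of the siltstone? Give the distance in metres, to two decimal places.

8.80 m

Ray parameter p = sin 5.6° / 424 m/s = 2.3015e-04 s/m.
Layer 1: θ = 5.60°; offset = 13.2·tan 5.60° = 1.2943 m.
Layer 2: sin θ = p·741 = 0.1705 → θ = 9.82°; offset = 18.8·tan 9.82° = 3.2538 m.
Layer 3: sin θ = p·1758 = 0.4046 → θ = 23.87°; offset = 5.0·tan 23.87° = 2.2122 m.
Layer 4: sin θ = p·2239 = 0.5153 → θ = 31.02°; offset = 3.4·tan 31.02° = 2.0444 m.
Summing the layer offsets gives 8.8046 m.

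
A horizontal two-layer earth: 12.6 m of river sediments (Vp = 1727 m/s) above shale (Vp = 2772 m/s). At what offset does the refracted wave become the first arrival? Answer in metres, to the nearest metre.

θ_c = arcsin(1727/2772) = 38.54°, so cos θ_c = 0.7822 and tᵢ = 2h cos θ_c/V₁ = 0.0114 s.
At crossover x/V₁ = x/V₂ + tᵢ ⇒ x = tᵢ/(1/V₁ − 1/V₂) = 0.01141/(5.7904e-04 − 3.6075e-04) = 52.29 m.

52 m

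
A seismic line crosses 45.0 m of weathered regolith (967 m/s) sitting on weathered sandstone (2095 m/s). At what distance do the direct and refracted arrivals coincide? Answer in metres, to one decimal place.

148.3 m

θ_c = arcsin(967/2095) = 27.49°, so cos θ_c = 0.8871 and tᵢ = 2h cos θ_c/V₁ = 0.0826 s.
At crossover x/V₁ = x/V₂ + tᵢ ⇒ x = tᵢ/(1/V₁ − 1/V₂) = 0.08256/(1.0341e-03 − 4.7733e-04) = 148.28 m.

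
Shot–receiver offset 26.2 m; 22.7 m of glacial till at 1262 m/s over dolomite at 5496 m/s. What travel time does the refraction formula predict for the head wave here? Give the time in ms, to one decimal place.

t = x/V₂ + 2h·√(V₂²−V₁²)/(V₁V₂).
√(V₂²−V₁²) = √(5496²−1262²) = 5349.1 m/s; delay term = 2·22.7·5349.1/(1262·5496) = 0.03501 s.
t = 26.2/5496 + 0.03501 = 0.03978 s.

39.8 ms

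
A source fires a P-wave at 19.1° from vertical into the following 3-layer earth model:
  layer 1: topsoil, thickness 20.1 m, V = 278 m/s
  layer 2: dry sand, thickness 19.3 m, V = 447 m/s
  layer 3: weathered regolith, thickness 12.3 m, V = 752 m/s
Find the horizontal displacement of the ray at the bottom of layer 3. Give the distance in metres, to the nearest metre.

42 m

Apply Snell's law at each interface; in layer i the horizontal offset is hᵢ·tan θᵢ.
Layer 1: θ = 19.10°; offset = 20.1·tan 19.10° = 6.960 m.
Layer 2: sin θ = 447·sin 19.1°/278 = 0.5261, θ = 31.74°; offset = 19.3·tan 31.74° = 11.941 m.
Layer 3: sin θ = 752·sin 19.1°/278 = 0.8851, θ = 62.27°; offset = 12.3·tan 62.27° = 23.397 m.
Summing the layer offsets gives 42.298 m.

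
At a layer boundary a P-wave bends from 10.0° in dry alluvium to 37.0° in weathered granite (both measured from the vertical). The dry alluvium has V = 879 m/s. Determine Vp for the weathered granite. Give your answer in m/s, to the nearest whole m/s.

Snell's law: sin 10.0°/V₁ = sin 37.0°/V₂.
V₂ = V₁·sin 37.0°/sin 10.0° = 879 × 3.4657 = 3046.36 m/s.

3046 m/s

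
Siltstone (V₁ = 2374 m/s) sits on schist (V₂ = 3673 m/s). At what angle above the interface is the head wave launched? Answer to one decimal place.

Critical incidence: sin θ_c = V₁/V₂ = 2374/3673 = 0.6463.
θ_c = arcsin 0.6463 = 40.27°.
Measured from the interface: 90° − 40.27° = 49.73°.

49.7°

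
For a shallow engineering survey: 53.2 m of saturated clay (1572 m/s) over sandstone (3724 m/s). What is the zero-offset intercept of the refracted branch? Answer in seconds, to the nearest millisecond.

0.061 s

θ_c = arcsin(V₁/V₂) = arcsin(1572/3724) = 24.97°; cos θ_c = 0.9065.
tᵢ = 2h·cos θ_c / V₁ = 2·53.2·0.9065 / 1572 = 0.06136 s.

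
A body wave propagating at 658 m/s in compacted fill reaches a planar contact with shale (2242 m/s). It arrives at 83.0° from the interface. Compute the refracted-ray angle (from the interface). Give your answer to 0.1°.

65.5°

Convert to the normal: θ₁ = 90° − 83.0° = 7.0°.
sin θ₁/V₁ = sin θ₂/V₂ ⇒ sin θ₂ = 2242·sin 7.0°/658 = 2242·0.1219/658 = 0.4152.
θ₂ = arcsin 0.4152 = 24.53° from the normal.
From the interface: 90° − 24.53° = 65.47°.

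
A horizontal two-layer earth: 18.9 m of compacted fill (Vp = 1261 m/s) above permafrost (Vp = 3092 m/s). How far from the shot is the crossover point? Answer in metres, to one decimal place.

58.3 m

θ_c = arcsin(1261/3092) = 24.07°, so cos θ_c = 0.9131 and tᵢ = 2h cos θ_c/V₁ = 0.0274 s.
At crossover x/V₁ = x/V₂ + tᵢ ⇒ x = tᵢ/(1/V₁ − 1/V₂) = 0.02737/(7.9302e-04 − 3.2342e-04) = 58.28 m.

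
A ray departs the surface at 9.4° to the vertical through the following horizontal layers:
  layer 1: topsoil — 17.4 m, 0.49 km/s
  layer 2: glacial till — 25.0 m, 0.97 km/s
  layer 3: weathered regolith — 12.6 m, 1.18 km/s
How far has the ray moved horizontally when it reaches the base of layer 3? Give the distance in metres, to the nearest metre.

17 m

Ray parameter p = sin 9.4° / 0.49 km/s = 3.3332e-01 s/km.
Layer 1: θ = 9.40°; offset = 17.4·tan 9.40° = 2.881 m.
Layer 2: sin θ = p·0.97 = 0.3233 → θ = 18.86°; offset = 25.0·tan 18.86° = 8.542 m.
Layer 3: sin θ = p·1.18 = 0.3933 → θ = 23.16°; offset = 12.6·tan 23.16° = 5.390 m.
Summing the layer offsets gives 16.813 m.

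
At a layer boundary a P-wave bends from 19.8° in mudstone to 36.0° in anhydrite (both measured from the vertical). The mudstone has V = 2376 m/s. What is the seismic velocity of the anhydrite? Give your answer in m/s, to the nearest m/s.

Snell's law: sin 19.8°/V₁ = sin 36.0°/V₂.
V₂ = V₁·sin 36.0°/sin 19.8° = 2376 × 1.7352 = 4122.89 m/s.

4123 m/s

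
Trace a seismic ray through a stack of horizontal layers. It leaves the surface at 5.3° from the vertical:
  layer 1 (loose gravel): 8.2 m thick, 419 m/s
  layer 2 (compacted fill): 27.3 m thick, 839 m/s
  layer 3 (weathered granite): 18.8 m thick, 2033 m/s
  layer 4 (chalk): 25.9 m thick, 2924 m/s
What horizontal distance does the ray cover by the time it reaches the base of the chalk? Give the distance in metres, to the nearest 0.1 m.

Apply Snell's law at each interface; in layer i the horizontal offset is hᵢ·tan θᵢ.
Layer 1: θ = 5.30°; offset = 8.2·tan 5.30° = 0.761 m.
Layer 2: sin θ = 839·sin 5.3°/419 = 0.1850, θ = 10.66°; offset = 27.3·tan 10.66° = 5.138 m.
Layer 3: sin θ = 2033·sin 5.3°/419 = 0.4482, θ = 26.63°; offset = 18.8·tan 26.63° = 9.426 m.
Layer 4: sin θ = 2924·sin 5.3°/419 = 0.6446, θ = 40.14°; offset = 25.9·tan 40.14° = 21.838 m.
Total horizontal offset = 37.162 m.

37.2 m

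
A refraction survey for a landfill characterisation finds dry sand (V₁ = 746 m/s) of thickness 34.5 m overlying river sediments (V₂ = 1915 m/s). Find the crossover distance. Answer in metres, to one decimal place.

104.1 m

θ_c = arcsin(746/1915) = 22.93°, so cos θ_c = 0.9210 and tᵢ = 2h cos θ_c/V₁ = 0.0852 s.
At crossover x/V₁ = x/V₂ + tᵢ ⇒ x = tᵢ/(1/V₁ − 1/V₂) = 0.08519/(1.3405e-03 − 5.2219e-04) = 104.10 m.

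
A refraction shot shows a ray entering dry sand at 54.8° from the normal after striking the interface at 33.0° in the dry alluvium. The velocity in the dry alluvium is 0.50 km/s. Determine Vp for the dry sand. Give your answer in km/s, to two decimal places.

0.75 km/s

Snell's law: sin 33.0°/V₁ = sin 54.8°/V₂.
V₂ = V₁·sin 54.8°/sin 33.0° = 0.50 × 1.5003 = 0.75 km/s.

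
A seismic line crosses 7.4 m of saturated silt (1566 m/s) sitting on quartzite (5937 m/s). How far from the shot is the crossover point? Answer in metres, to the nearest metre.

19 m

x_cross = 2h·√((V₂+V₁)/(V₂−V₁)).
(V₂+V₁)/(V₂−V₁) = (5937+1566)/(5937−1566) = 1.7165; √ = 1.3102.
x_cross = 2·7.4·1.3102 = 19.39 m.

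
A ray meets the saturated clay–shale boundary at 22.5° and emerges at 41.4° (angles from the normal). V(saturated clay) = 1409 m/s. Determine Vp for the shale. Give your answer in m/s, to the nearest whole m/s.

Snell's law: sin 22.5°/V₁ = sin 41.4°/V₂.
V₂ = V₁·sin 41.4°/sin 22.5° = 1409 × 1.7281 = 2434.88 m/s.

2435 m/s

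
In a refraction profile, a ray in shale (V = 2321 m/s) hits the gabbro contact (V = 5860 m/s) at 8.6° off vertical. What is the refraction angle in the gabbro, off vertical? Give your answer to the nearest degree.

22°

Snell's law: sin θ₂ = (V₂/V₁)·sin θ₁ = (5860/2321)·sin 8.6° = 0.3775.
θ₂ = arcsin 0.3775 = 22.18° from the normal.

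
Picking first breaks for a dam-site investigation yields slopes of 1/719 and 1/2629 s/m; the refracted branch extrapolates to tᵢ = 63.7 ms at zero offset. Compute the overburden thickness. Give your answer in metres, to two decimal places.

23.81 m

θ_c = arcsin(719/2629) = 15.87°; cos θ_c = 0.9619.
tᵢ = 2h cos θ_c/V₁ ⇒ h = tᵢ·V₁/(2 cos θ_c) = 0.0637·719/(2·0.9619) = 23.81 m.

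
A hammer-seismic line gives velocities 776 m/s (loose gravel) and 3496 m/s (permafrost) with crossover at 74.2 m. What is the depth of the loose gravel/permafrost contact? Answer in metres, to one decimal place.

x_cross = 2h·√((V₂+V₁)/(V₂−V₁)) → h = x_cross / (2·√((V₂+V₁)/(V₂−V₁))).
√((V₂+V₁)/(V₂−V₁)) = √((3496+776)/(3496−776)) = 1.2532.
h = 74.2 / (2·1.2532) = 29.60 m.

29.6 m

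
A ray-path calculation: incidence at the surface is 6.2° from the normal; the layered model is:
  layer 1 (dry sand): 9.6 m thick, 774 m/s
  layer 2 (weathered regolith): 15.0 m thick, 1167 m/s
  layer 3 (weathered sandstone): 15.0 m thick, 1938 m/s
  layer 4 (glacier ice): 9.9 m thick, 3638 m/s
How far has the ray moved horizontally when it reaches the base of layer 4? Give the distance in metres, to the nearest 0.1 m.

Ray parameter p = sin 6.2° / 774 m/s = 1.3953e-04 s/m.
Layer 1: θ = 6.20°; offset = 9.6·tan 6.20° = 1.043 m.
Layer 2: sin θ = p·1167 = 0.1628 → θ = 9.37°; offset = 15.0·tan 9.37° = 2.476 m.
Layer 3: sin θ = p·1938 = 0.2704 → θ = 15.69°; offset = 15.0·tan 15.69° = 4.213 m.
Layer 4: sin θ = p·3638 = 0.5076 → θ = 30.51°; offset = 9.9·tan 30.51° = 5.833 m.
Total horizontal offset = 13.565 m.

13.6 m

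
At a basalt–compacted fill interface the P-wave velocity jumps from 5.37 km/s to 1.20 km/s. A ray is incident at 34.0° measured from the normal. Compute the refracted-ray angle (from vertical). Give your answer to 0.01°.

Snell's law: sin θ₂ = (V₂/V₁)·sin θ₁ = (1.20/5.37)·sin 34.0° = 0.1250.
θ₂ = arcsin 0.1250 = 7.18° from the normal.

7.18°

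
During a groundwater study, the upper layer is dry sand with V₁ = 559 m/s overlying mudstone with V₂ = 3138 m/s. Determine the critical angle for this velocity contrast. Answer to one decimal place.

Critical incidence: sin θ_c = V₁/V₂ = 559/3138 = 0.1781.
θ_c = arcsin 0.1781 = 10.26°.

10.3°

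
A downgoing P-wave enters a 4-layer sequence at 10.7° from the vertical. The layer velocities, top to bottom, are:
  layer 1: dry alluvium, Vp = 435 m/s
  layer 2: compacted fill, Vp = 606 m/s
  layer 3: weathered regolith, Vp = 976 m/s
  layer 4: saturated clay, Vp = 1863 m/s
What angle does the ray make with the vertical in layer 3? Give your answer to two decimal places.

24.62°

Snell's law across each interface conserves sin θ / V, so sin θ_3 = V_3·sin θ₁/V₁.
sin θ_3 = 976 × sin 10.7° / 435 = 0.4166.
θ_3 = 24.62° from the vertical.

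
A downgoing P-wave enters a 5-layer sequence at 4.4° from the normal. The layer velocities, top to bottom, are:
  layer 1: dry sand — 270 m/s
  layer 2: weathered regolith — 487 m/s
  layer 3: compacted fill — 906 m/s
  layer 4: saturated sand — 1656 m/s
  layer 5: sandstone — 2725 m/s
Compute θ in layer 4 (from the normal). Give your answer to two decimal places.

Ray parameter p = sin 4.4° / 270 = 2.8414e-04 s/m.
sin θ_4 = p·V_4 = 2.8414e-04 × 1656 = 0.4705.
θ_4 = arcsin 0.4705 = 28.07°.

28.07°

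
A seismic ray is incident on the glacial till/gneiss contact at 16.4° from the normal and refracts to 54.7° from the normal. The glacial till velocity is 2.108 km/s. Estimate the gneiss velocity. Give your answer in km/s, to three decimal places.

6.093 km/s

sin 16.4° = 0.2823; sin 54.7° = 0.8161.
V₂ = V₁·(sin θ₂/sin θ₁) = 2.108·(0.8161/0.2823) = 6.093 km/s.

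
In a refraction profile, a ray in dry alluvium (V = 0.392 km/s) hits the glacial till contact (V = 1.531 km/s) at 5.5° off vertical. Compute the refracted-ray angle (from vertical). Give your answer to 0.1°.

22.0°

sin θ₁/V₁ = sin θ₂/V₂ ⇒ sin θ₂ = 1.531·sin 5.5°/0.392 = 1.531·0.0958/0.392 = 0.3743.
θ₂ = arcsin 0.3743 = 21.98° from the normal.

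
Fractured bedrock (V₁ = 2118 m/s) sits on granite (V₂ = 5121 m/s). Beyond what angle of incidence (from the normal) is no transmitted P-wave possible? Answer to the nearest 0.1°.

At critical incidence the refracted ray runs along the interface (θ₂ = 90°), so sin θ_c = V₁/V₂.
θ_c = arcsin(2118/5121) = arcsin 0.4136 = 24.43°.

24.4°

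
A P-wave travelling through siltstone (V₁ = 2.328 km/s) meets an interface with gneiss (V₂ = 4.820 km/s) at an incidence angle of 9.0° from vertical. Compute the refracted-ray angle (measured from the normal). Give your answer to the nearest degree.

19°

sin θ₁/V₁ = sin θ₂/V₂ ⇒ sin θ₂ = 4.820·sin 9.0°/2.328 = 4.820·0.1564/2.328 = 0.3239.
θ₂ = arcsin 0.3239 = 18.90° from the normal.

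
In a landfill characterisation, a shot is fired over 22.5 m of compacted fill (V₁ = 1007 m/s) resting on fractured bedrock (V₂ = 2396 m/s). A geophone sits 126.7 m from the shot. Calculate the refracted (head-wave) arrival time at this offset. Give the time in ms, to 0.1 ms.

θ_c = arcsin(V₁/V₂) = arcsin(1007/2396) = 24.85°, cos θ_c = 0.9074.
Intercept time tᵢ = 2h cos θ_c / V₁ = 2·22.5·0.9074/1007 = 0.04055 s.
t = x/V₂ + tᵢ = 126.7/2396 + 0.04055 = 0.09343 s.

93.4 ms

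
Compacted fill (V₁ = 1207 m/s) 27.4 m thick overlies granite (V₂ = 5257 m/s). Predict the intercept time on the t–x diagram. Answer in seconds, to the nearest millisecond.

θ_c = arcsin(V₁/V₂) = arcsin(1207/5257) = 13.27°; cos θ_c = 0.9733.
tᵢ = 2h·cos θ_c / V₁ = 2·27.4·0.9733 / 1207 = 0.04419 s.

0.044 s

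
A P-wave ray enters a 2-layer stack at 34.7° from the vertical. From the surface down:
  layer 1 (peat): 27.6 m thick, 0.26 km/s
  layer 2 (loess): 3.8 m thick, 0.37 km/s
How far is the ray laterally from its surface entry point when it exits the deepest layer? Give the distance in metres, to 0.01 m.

24.36 m

Ray parameter p = sin 34.7° / 0.26 km/s = 2.1895e+00 s/km.
Layer 1: θ = 34.70°; offset = 27.6·tan 34.70° = 19.1111 m.
Layer 2: sin θ = p·0.37 = 0.8101 → θ = 54.11°; offset = 3.8·tan 54.11° = 5.2511 m.
Σ offsets = 24.3623 m.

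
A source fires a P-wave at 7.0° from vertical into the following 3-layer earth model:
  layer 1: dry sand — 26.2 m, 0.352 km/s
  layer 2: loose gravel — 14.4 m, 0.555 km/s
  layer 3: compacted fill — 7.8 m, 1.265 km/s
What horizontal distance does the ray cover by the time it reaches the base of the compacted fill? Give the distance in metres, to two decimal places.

Apply Snell's law at each interface; in layer i the horizontal offset is hᵢ·tan θᵢ.
Layer 1: θ = 7.00°; offset = 26.2·tan 7.00° = 3.2170 m.
Layer 2: sin θ = 0.555·sin 7.0°/0.352 = 0.1922, θ = 11.08°; offset = 14.4·tan 11.08° = 2.8195 m.
Layer 3: sin θ = 1.265·sin 7.0°/0.352 = 0.4380, θ = 25.97°; offset = 7.8·tan 25.97° = 3.8000 m.
Summing the layer offsets gives 9.8365 m.

9.84 m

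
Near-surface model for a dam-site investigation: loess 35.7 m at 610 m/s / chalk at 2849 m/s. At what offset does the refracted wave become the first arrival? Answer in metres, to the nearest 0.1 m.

88.7 m

θ_c = arcsin(610/2849) = 12.36°, so cos θ_c = 0.9768 and tᵢ = 2h cos θ_c/V₁ = 0.1143 s.
At crossover x/V₁ = x/V₂ + tᵢ ⇒ x = tᵢ/(1/V₁ − 1/V₂) = 0.11433/(1.6393e-03 − 3.5100e-04) = 88.75 m.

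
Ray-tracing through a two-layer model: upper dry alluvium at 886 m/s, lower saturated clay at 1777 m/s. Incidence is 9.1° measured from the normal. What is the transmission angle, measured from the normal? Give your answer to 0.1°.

Snell's law: sin θ₂ = (V₂/V₁)·sin θ₁ = (1777/886)·sin 9.1° = 0.3172.
θ₂ = arcsin 0.3172 = 18.49° from the normal.

18.5°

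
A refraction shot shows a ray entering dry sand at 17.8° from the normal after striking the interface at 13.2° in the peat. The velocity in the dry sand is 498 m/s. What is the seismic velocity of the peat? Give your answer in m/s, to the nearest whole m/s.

sin 13.2° = 0.2284; sin 17.8° = 0.3057.
V₁ = V₂·(sin θ₁/sin θ₂) = 498·(0.2284/0.3057) = 372.00 m/s.

372 m/s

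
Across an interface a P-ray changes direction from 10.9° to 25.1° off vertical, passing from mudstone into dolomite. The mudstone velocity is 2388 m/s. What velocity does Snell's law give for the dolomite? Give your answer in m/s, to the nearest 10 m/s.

5360 m/s

sin 10.9° = 0.1891; sin 25.1° = 0.4242.
V₂ = V₁·(sin θ₂/sin θ₁) = 2388·(0.4242/0.1891) = 5357.02 m/s.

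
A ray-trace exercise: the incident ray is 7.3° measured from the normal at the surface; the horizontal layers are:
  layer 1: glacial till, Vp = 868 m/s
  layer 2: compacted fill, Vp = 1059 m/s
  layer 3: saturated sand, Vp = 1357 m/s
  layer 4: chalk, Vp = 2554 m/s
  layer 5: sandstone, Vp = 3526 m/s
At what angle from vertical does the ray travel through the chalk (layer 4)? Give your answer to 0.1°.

22.0°

Snell's law across each interface conserves sin θ / V, so sin θ_4 = V_4·sin θ₁/V₁.
sin θ_4 = 2554 × sin 7.3° / 868 = 0.3739.
θ_4 = arcsin 0.3739 = 21.95°.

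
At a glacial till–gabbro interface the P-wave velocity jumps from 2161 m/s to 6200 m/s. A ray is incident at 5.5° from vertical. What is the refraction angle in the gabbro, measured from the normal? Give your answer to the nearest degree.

16°

Snell's law: sin θ₂ = (V₂/V₁)·sin θ₁ = (6200/2161)·sin 5.5° = 0.2750.
θ₂ = arcsin 0.2750 = 15.96° from the normal.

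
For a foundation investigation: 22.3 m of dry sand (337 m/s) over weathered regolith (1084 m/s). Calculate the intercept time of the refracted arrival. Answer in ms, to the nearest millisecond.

tᵢ = 2h·√(V₂²−V₁²)/(V₁V₂).
√(V₂²−V₁²) = √(1084²−337²) = 1030.3 m/s.
tᵢ = 2·22.3·1030.3/(337·1084) = 0.12579 s.

126 ms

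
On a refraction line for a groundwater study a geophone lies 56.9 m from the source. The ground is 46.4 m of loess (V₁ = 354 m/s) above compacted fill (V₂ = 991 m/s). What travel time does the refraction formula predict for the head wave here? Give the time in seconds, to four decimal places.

0.3023 s

θ_c = arcsin(V₁/V₂) = arcsin(354/991) = 20.93°, cos θ_c = 0.9340.
Intercept time tᵢ = 2h cos θ_c / V₁ = 2·46.4·0.9340/354 = 0.24485 s.
t = x/V₂ + tᵢ = 56.9/991 + 0.24485 = 0.30227 s.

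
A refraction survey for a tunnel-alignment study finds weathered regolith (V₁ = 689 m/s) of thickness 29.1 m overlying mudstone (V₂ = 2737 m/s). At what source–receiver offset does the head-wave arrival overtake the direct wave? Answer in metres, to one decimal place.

θ_c = arcsin(689/2737) = 14.58°, so cos θ_c = 0.9678 and tᵢ = 2h cos θ_c/V₁ = 0.0817 s.
At crossover x/V₁ = x/V₂ + tᵢ ⇒ x = tᵢ/(1/V₁ − 1/V₂) = 0.08175/(1.4514e-03 − 3.6536e-04) = 75.28 m.

75.3 m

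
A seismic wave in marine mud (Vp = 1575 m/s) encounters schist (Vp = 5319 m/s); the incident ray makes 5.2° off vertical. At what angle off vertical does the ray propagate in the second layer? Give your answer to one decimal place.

17.8°

sin θ₁/V₁ = sin θ₂/V₂ ⇒ sin θ₂ = 5319·sin 5.2°/1575 = 5319·0.0906/1575 = 0.3061.
θ₂ = sin⁻¹(0.3061) = 17.82° (from vertical).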